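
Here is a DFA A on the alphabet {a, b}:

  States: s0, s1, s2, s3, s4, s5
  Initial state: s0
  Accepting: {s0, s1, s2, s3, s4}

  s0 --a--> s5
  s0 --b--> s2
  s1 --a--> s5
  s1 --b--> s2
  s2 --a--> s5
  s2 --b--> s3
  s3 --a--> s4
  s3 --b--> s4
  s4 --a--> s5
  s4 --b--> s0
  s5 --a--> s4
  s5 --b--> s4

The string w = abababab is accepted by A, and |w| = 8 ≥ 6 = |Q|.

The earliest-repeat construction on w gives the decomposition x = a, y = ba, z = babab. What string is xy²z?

ababababab

xy^2z = a·ba·ba·babab = ababababab.
Reading y = ba takes A from s5 back to s5, so after x·y·y the machine is still in s5, and z then leads to the accepting state s4. Hence ababababab ∈ L(A).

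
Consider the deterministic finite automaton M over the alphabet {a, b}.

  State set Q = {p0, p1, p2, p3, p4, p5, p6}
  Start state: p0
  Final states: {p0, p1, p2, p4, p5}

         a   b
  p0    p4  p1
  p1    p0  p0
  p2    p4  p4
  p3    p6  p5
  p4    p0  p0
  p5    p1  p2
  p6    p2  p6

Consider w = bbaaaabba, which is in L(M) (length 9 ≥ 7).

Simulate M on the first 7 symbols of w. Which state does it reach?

p1

State sequence: p0 -b-> p1 -b-> p0 -a-> p4 -a-> p0 -a-> p4 -a-> p0 -b-> p1

After reading 7 characters, M is in state p1.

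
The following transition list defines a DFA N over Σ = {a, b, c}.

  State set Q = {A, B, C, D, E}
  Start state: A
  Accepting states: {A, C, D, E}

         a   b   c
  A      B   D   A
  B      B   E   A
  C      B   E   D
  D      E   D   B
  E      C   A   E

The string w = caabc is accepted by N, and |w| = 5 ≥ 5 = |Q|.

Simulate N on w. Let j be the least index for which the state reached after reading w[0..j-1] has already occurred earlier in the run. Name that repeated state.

Run of N on w = c a a b c:
  step 0: A  (start)
  step 1: A  (read c: A→A)   ← first repeat (A seen earlier)
  step 2: B  (read a: A→B)
  step 3: B  (read a: B→B)
  step 4: E  (read b: B→E)
  step 5: E  (read c: E→E)

The earliest repeat is at step j = 1: N is in A, which it already visited at step i = 0.
The DFA has 5 states, so the proof of the pumping lemma guarantees a repeated state among the first 5+1 visited; the segment between the two visits is the pumpable y.

A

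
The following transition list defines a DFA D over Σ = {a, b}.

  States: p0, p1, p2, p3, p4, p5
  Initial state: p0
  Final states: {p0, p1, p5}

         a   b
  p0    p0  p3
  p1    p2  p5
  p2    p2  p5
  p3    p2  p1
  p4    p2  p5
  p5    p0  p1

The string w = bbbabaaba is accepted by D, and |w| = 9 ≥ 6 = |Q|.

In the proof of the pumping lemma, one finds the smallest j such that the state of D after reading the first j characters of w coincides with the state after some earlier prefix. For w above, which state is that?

p0

State sequence: p0 -b-> p3 -b-> p1 -b-> p5 -a-> p0 -b-> p3 -a-> p2 -a-> p2 -b-> p5 -a-> p0
First repeat at step 4: p0 was already visited.

The earliest repeat is at step j = 4: D is in p0, which it already visited at step i = 0.
Pumping length from the standard proof: p = 6 (the number of states). The repeated state found above gives |xy| = j ≤ 6 and |y| = j − i ≥ 1.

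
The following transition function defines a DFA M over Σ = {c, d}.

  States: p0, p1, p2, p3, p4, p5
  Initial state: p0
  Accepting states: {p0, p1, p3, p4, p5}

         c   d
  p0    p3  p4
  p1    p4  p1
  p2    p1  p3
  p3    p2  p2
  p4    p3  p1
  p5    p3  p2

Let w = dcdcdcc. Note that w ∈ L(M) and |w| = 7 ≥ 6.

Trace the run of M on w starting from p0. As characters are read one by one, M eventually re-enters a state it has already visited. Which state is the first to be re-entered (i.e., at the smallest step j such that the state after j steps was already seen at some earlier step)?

p1

Run of M on w = d c d c d c c:
  step 0: p0  (start)
  step 1: p4  (read d: p0→p4)
  step 2: p3  (read c: p4→p3)
  step 3: p2  (read d: p3→p2)
  step 4: p1  (read c: p2→p1)
  step 5: p1  (read d: p1→p1)   ← first repeat (p1 seen earlier)
  step 6: p4  (read c: p1→p4)
  step 7: p3  (read c: p4→p3)

The earliest repeat is at step j = 5: M is in p1, which it already visited at step i = 4.
The DFA has 6 states, so the proof of the pumping lemma guarantees a repeated state among the first 6+1 visited; the segment between the two visits is the pumpable y.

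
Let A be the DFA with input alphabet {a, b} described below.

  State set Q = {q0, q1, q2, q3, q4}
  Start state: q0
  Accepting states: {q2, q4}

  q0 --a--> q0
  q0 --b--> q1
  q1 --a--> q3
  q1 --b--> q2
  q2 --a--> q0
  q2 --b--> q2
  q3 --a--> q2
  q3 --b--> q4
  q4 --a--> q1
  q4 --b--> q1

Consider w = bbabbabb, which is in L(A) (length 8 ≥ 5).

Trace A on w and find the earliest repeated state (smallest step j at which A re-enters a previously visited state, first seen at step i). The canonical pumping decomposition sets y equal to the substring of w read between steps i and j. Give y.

State sequence: q0 -b-> q1 -b-> q2 -a-> q0 -b-> q1 -b-> q2 -a-> q0 -b-> q1 -b-> q2
First repeat at step 3: q0 was already visited.

So i = 0, j = 3, giving x = w[0:0] = ε, y = w[0:3] = bba, z = w[3:8] = bbabb.
Check: |xy| = 3 ≤ 5 and |y| = 3 ≥ 1. Reading y takes A from q0 back to q0, so every xyⁱz is accepted.
Since A has 5 states, any run of length ≥ 5 visits 5+1 states, so by pigeonhole some state repeats within the first 5 steps — that repeat gives the pumpable loop.

bba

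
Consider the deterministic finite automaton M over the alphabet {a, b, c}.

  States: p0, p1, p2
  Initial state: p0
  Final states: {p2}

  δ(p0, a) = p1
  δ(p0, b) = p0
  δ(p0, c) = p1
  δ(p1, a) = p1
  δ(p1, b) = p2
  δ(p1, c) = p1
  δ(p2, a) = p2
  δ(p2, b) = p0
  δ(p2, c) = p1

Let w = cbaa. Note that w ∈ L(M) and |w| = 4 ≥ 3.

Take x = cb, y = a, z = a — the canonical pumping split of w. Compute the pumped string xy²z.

cbaaa

xy^2z = cb·a·a·a = cbaaa.
Reading y = a takes M from p2 back to p2, so after x·y·y the machine is still in p2, and z then leads to the accepting state p2. Hence cbaaa ∈ L(M).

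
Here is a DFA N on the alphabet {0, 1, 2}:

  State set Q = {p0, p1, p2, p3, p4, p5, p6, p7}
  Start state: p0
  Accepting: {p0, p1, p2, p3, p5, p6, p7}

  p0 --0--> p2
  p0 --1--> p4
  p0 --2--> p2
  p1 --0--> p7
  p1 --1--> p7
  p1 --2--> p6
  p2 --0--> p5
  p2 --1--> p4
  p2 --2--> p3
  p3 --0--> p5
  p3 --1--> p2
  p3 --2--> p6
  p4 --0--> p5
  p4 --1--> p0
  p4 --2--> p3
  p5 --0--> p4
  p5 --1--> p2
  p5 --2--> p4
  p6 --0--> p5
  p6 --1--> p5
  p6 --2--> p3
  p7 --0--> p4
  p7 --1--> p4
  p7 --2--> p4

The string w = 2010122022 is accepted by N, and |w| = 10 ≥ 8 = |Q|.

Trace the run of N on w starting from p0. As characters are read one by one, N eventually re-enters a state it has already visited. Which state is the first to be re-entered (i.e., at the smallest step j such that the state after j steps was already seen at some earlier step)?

State sequence: p0 -2-> p2 -0-> p5 -1-> p2 -0-> p5 -1-> p2 -2-> p3 -2-> p6 -0-> p5 -2-> p4 -2-> p3
First repeat at step 3: p2 was already visited.

The earliest repeat is at step j = 3: N is in p2, which it already visited at step i = 1.
With |Q| = 8, pigeonhole forces a state repeat no later than step 8; the substring read between the first and second visits to that state can be pumped.

p2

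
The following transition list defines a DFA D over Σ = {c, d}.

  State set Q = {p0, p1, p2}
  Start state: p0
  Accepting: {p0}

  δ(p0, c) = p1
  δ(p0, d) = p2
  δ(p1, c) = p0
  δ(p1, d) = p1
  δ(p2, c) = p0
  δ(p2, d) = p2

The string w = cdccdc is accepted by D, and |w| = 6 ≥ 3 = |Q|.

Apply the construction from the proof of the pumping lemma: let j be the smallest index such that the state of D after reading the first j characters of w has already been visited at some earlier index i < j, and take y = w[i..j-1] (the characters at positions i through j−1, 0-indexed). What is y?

State sequence: p0 -c-> p1 -d-> p1 -c-> p0 -c-> p1 -d-> p1 -c-> p0
First repeat at step 2: p1 was already visited.

So i = 1, j = 2, giving x = w[0:1] = c, y = w[1:2] = d, z = w[2:6] = ccdc.
Check: |xy| = 2 ≤ 3 and |y| = 1 ≥ 1. Reading y takes D from p1 back to p1, so every xyⁱz is accepted.
With |Q| = 3, pigeonhole forces a state repeat no later than step 3; the substring read between the first and second visits to that state can be pumped.

d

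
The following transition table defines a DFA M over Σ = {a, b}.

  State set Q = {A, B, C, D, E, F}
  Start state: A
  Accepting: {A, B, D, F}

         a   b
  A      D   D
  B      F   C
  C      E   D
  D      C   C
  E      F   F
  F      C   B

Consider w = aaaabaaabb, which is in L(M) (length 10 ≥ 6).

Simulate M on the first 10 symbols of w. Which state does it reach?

State sequence: A -a-> D -a-> C -a-> E -a-> F -b-> B -a-> F -a-> C -a-> E -b-> F -b-> B

After reading 10 characters, M is in state B.

B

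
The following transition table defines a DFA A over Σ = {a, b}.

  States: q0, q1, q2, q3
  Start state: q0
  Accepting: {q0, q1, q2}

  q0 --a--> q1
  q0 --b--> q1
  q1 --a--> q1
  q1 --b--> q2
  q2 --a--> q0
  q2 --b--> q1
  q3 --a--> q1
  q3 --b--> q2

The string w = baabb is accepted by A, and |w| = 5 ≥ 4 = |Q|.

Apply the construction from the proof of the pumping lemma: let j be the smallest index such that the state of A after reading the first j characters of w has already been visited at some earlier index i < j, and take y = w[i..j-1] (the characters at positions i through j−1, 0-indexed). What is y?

State sequence: q0 -b-> q1 -a-> q1 -a-> q1 -b-> q2 -b-> q1
First repeat at step 2: q1 was already visited.

So i = 1, j = 2, giving x = w[0:1] = b, y = w[1:2] = a, z = w[2:5] = abb.
Check: |xy| = 2 ≤ 4 and |y| = 1 ≥ 1. Reading y takes A from q1 back to q1, so every xyⁱz is accepted.
The DFA has 4 states, so the proof of the pumping lemma guarantees a repeated state among the first 4+1 visited; the segment between the two visits is the pumpable y.

a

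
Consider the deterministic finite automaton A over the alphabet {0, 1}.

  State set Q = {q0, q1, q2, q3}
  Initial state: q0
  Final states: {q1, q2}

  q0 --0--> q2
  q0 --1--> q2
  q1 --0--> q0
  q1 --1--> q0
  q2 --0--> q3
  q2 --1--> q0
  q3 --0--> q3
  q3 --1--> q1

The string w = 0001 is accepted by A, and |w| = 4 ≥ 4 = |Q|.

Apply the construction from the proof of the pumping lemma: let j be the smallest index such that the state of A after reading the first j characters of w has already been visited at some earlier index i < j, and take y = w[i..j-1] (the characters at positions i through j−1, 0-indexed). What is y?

0

State sequence: q0 -0-> q2 -0-> q3 -0-> q3 -1-> q1
First repeat at step 3: q3 was already visited.

So i = 2, j = 3, giving x = w[0:2] = 00, y = w[2:3] = 0, z = w[3:4] = 1.
Check: |xy| = 3 ≤ 4 and |y| = 1 ≥ 1. Reading y takes A from q3 back to q3, so every xyⁱz is accepted.
Since A has 4 states, any run of length ≥ 4 visits 4+1 states, so by pigeonhole some state repeats within the first 4 steps — that repeat gives the pumpable loop.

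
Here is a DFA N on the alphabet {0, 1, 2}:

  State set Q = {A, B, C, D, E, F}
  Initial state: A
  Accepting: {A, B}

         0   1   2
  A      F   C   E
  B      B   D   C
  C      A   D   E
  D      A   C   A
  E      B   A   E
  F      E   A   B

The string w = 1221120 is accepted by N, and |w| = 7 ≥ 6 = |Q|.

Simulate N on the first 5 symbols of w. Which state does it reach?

C

State sequence: A -1-> C -2-> E -2-> E -1-> A -1-> C

After reading 5 characters, N is in state C.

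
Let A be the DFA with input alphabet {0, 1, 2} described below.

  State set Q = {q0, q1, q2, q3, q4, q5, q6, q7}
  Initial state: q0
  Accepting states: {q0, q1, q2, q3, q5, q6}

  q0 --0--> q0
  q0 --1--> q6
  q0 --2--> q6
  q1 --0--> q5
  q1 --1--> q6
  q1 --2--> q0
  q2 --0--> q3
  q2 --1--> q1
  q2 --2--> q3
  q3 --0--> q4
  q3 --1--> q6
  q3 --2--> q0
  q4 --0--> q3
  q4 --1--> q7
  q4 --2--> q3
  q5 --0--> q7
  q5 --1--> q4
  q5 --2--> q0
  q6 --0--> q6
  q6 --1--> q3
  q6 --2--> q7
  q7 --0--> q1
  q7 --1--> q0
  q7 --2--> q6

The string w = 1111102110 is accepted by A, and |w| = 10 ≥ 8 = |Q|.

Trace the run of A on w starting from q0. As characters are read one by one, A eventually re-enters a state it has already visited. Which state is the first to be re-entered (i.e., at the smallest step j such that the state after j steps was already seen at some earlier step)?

q6

Run of A on w = 1 1 1 1 1 0 2 1 1 0:
  step 0: q0  (start)
  step 1: q6  (read 1: q0→q6)
  step 2: q3  (read 1: q6→q3)
  step 3: q6  (read 1: q3→q6)   ← first repeat (q6 seen earlier)
  step 4: q3  (read 1: q6→q3)
  step 5: q6  (read 1: q3→q6)
  step 6: q6  (read 0: q6→q6)
  step 7: q7  (read 2: q6→q7)
  step 8: q0  (read 1: q7→q0)
  step 9: q6  (read 1: q0→q6)
  step 10: q6  (read 0: q6→q6)

The earliest repeat is at step j = 3: A is in q6, which it already visited at step i = 1.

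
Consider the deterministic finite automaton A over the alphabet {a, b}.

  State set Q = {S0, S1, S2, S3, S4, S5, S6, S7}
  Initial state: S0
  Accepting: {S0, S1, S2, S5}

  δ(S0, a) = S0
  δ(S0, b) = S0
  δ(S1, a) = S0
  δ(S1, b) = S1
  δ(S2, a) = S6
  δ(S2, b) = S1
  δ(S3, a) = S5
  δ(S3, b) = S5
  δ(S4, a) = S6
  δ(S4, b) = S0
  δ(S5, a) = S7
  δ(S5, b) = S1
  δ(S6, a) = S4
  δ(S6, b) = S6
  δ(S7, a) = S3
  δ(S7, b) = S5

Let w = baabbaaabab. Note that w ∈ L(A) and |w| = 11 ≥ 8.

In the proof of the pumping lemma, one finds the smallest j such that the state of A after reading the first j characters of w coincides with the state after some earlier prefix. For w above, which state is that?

Run of A on w = b a a b b a a a b a b:
  step 0: S0  (start)
  step 1: S0  (read b: S0→S0)   ← first repeat (S0 seen earlier)
  step 2: S0  (read a: S0→S0)
  step 3: S0  (read a: S0→S0)
  step 4: S0  (read b: S0→S0)
  step 5: S0  (read b: S0→S0)
  step 6: S0  (read a: S0→S0)
  step 7: S0  (read a: S0→S0)
  step 8: S0  (read a: S0→S0)
  step 9: S0  (read b: S0→S0)
  step 10: S0  (read a: S0→S0)
  step 11: S0  (read b: S0→S0)

The earliest repeat is at step j = 1: A is in S0, which it already visited at step i = 0.
The DFA has 8 states, so the proof of the pumping lemma guarantees a repeated state among the first 8+1 visited; the segment between the two visits is the pumpable y.

S0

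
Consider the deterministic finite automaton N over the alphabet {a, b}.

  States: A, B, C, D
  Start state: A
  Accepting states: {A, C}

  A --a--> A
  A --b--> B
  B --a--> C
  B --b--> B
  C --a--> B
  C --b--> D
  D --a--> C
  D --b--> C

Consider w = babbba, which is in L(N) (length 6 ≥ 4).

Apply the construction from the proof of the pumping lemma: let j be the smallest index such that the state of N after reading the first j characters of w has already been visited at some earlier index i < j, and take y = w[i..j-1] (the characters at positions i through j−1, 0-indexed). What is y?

bb

Run of N on w = b a b b b a:
  step 0: A  (start)
  step 1: B  (read b: A→B)
  step 2: C  (read a: B→C)
  step 3: D  (read b: C→D)
  step 4: C  (read b: D→C)   ← first repeat (C seen earlier)
  step 5: D  (read b: C→D)
  step 6: C  (read a: D→C)

So i = 2, j = 4, giving x = w[0:2] = ba, y = w[2:4] = bb, z = w[4:6] = ba.
Check: |xy| = 4 ≤ 4 and |y| = 2 ≥ 1. Reading y takes N from C back to C, so every xyⁱz is accepted.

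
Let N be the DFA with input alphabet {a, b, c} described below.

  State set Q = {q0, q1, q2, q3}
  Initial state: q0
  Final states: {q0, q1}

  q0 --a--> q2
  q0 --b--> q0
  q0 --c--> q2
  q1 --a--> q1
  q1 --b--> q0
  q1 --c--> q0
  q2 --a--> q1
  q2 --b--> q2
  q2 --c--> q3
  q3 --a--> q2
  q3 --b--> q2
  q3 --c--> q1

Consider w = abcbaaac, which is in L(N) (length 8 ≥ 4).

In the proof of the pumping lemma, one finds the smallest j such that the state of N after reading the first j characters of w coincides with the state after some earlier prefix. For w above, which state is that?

q2

State sequence: q0 -a-> q2 -b-> q2 -c-> q3 -b-> q2 -a-> q1 -a-> q1 -a-> q1 -c-> q0
First repeat at step 2: q2 was already visited.

The earliest repeat is at step j = 2: N is in q2, which it already visited at step i = 1.
Since N has 4 states, any run of length ≥ 4 visits 4+1 states, so by pigeonhole some state repeats within the first 4 steps — that repeat gives the pumpable loop.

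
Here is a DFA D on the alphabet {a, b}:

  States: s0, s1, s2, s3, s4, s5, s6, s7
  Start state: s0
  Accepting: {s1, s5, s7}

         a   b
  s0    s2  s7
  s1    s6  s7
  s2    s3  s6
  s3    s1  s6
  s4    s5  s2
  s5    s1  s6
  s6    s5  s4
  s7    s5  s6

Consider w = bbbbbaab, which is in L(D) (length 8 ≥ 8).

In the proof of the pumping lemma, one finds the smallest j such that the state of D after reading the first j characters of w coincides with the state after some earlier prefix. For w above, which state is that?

s6

State sequence: s0 -b-> s7 -b-> s6 -b-> s4 -b-> s2 -b-> s6 -a-> s5 -a-> s1 -b-> s7
First repeat at step 5: s6 was already visited.

The earliest repeat is at step j = 5: D is in s6, which it already visited at step i = 2.
The DFA has 8 states, so the proof of the pumping lemma guarantees a repeated state among the first 8+1 visited; the segment between the two visits is the pumpable y.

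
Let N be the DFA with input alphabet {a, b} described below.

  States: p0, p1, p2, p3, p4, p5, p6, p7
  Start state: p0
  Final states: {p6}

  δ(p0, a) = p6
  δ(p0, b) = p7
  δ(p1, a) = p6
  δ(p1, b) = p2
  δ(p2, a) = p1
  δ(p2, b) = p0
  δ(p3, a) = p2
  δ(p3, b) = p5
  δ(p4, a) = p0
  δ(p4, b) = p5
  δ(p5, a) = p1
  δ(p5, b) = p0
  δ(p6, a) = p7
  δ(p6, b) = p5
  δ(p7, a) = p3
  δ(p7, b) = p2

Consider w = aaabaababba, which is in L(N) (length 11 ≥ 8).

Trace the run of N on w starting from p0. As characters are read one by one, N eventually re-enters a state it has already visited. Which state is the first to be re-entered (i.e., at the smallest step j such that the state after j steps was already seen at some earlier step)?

p6

Run of N on w = a a a b a a b a b b a:
  step 0: p0  (start)
  step 1: p6  (read a: p0→p6)
  step 2: p7  (read a: p6→p7)
  step 3: p3  (read a: p7→p3)
  step 4: p5  (read b: p3→p5)
  step 5: p1  (read a: p5→p1)
  step 6: p6  (read a: p1→p6)   ← first repeat (p6 seen earlier)
  step 7: p5  (read b: p6→p5)
  step 8: p1  (read a: p5→p1)
  step 9: p2  (read b: p1→p2)
  step 10: p0  (read b: p2→p0)
  step 11: p6  (read a: p0→p6)

The earliest repeat is at step j = 6: N is in p6, which it already visited at step i = 1.
Since N has 8 states, any run of length ≥ 8 visits 8+1 states, so by pigeonhole some state repeats within the first 8 steps — that repeat gives the pumpable loop.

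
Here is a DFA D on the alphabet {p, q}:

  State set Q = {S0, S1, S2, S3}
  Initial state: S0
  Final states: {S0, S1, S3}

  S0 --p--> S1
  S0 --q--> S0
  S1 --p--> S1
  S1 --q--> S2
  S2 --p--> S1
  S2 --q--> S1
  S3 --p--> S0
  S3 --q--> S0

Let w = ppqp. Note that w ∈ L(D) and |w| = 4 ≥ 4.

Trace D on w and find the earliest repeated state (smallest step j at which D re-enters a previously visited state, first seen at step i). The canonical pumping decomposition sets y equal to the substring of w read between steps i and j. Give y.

p

Run of D on w = p p q p:
  step 0: S0  (start)
  step 1: S1  (read p: S0→S1)
  step 2: S1  (read p: S1→S1)   ← first repeat (S1 seen earlier)
  step 3: S2  (read q: S1→S2)
  step 4: S1  (read p: S2→S1)

So i = 1, j = 2, giving x = w[0:1] = p, y = w[1:2] = p, z = w[2:4] = qp.
Check: |xy| = 2 ≤ 4 and |y| = 1 ≥ 1. Reading y takes D from S1 back to S1, so every xyⁱz is accepted.
Since D has 4 states, any run of length ≥ 4 visits 4+1 states, so by pigeonhole some state repeats within the first 4 steps — that repeat gives the pumpable loop.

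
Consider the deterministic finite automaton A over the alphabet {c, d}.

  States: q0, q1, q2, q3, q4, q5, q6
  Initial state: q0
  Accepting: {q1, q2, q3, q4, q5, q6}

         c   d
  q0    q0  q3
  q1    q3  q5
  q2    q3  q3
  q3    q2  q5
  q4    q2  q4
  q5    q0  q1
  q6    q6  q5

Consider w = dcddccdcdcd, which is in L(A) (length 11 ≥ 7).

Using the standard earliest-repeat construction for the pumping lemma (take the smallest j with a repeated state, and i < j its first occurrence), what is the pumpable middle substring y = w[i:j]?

cd

State sequence: q0 -d-> q3 -c-> q2 -d-> q3 -d-> q5 -c-> q0 -c-> q0 -d-> q3 -c-> q2 -d-> q3 -c-> q2 -d-> q3
First repeat at step 3: q3 was already visited.

So i = 1, j = 3, giving x = w[0:1] = d, y = w[1:3] = cd, z = w[3:11] = dccdcdcd.
Check: |xy| = 3 ≤ 7 and |y| = 2 ≥ 1. Reading y takes A from q3 back to q3, so every xyⁱz is accepted.
With |Q| = 7, pigeonhole forces a state repeat no later than step 7; the substring read between the first and second visits to that state can be pumped.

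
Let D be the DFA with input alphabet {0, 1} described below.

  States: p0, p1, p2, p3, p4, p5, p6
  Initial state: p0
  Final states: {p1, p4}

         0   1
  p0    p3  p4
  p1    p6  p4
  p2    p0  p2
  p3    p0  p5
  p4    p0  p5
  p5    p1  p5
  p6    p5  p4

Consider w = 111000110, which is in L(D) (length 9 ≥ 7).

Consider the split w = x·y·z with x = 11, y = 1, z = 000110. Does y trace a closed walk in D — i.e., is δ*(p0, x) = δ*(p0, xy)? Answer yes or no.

yes

State sequence: p0 -1-> p4 -1-> p5 -1-> p5

After x (step 2): p5. After xy (step 3): p5.
They match, so y = 1 drives D around a cycle from p5 back to itself; pumping y any number of times keeps D in p5 before reading z, and xyⁱz ∈ L(D) for every i ≥ 0.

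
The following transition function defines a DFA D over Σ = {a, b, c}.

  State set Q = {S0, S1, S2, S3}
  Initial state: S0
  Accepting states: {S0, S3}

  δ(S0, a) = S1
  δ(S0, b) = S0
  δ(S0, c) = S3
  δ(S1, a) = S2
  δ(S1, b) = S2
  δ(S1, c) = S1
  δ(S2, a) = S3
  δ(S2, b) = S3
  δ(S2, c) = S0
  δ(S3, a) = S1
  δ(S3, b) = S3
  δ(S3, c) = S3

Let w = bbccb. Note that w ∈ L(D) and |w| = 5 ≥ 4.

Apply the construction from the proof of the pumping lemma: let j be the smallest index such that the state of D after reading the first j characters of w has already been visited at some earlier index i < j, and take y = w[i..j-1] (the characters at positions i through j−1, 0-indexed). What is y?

Run of D on w = b b c c b:
  step 0: S0  (start)
  step 1: S0  (read b: S0→S0)   ← first repeat (S0 seen earlier)
  step 2: S0  (read b: S0→S0)
  step 3: S3  (read c: S0→S3)
  step 4: S3  (read c: S3→S3)
  step 5: S3  (read b: S3→S3)

So i = 0, j = 1, giving x = w[0:0] = ε, y = w[0:1] = b, z = w[1:5] = bccb.
Check: |xy| = 1 ≤ 4 and |y| = 1 ≥ 1. Reading y takes D from S0 back to S0, so every xyⁱz is accepted.
The DFA has 4 states, so the proof of the pumping lemma guarantees a repeated state among the first 4+1 visited; the segment between the two visits is the pumpable y.

b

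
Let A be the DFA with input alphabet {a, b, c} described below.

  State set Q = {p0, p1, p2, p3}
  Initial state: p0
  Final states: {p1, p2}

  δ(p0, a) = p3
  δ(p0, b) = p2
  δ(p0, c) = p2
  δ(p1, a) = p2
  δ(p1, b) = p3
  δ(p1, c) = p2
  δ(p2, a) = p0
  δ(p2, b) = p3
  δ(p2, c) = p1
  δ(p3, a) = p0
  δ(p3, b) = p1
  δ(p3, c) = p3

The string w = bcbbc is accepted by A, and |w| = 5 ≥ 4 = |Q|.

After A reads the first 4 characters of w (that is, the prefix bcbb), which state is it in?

State sequence: p0 -b-> p2 -c-> p1 -b-> p3 -b-> p1

After reading 4 characters, A is in state p1.

p1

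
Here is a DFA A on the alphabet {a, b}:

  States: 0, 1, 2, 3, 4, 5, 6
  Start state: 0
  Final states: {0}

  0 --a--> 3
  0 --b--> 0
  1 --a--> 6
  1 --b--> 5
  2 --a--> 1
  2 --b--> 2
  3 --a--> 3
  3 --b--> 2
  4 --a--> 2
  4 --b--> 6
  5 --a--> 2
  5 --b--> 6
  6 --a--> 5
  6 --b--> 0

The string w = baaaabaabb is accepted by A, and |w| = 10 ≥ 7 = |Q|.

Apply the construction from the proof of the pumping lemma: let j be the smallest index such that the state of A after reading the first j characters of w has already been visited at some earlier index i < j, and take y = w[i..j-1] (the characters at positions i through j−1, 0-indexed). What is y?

State sequence: 0 -b-> 0 -a-> 3 -a-> 3 -a-> 3 -a-> 3 -b-> 2 -a-> 1 -a-> 6 -b-> 0 -b-> 0
First repeat at step 1: 0 was already visited.

So i = 0, j = 1, giving x = w[0:0] = ε, y = w[0:1] = b, z = w[1:10] = aaaabaabb.
Check: |xy| = 1 ≤ 7 and |y| = 1 ≥ 1. Reading y takes A from 0 back to 0, so every xyⁱz is accepted.

b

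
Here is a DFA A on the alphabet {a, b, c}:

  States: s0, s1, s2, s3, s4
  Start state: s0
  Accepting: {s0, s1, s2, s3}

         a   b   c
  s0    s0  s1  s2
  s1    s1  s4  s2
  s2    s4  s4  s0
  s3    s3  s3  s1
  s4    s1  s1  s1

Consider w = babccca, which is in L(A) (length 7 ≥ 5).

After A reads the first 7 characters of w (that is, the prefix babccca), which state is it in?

State sequence: s0 -b-> s1 -a-> s1 -b-> s4 -c-> s1 -c-> s2 -c-> s0 -a-> s0

After reading 7 characters, A is in state s0.
(This kind of state-tracing is the core of the pumping-lemma construction: with 5 states, pigeonhole forces a repeat within the first 5 steps.)

s0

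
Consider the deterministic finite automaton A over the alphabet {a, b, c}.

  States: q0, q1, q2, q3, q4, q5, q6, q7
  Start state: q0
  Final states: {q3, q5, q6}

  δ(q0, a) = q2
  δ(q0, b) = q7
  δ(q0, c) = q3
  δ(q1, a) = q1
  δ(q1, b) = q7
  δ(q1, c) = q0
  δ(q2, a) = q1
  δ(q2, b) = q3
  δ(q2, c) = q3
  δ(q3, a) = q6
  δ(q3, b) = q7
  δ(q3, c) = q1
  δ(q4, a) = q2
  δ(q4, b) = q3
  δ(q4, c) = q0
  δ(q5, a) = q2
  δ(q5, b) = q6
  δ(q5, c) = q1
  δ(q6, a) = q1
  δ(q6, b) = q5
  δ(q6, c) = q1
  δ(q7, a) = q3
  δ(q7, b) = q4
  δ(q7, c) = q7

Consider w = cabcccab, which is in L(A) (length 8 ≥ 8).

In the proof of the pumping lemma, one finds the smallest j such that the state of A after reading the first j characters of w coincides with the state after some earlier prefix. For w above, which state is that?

Run of A on w = c a b c c c a b:
  step 0: q0  (start)
  step 1: q3  (read c: q0→q3)
  step 2: q6  (read a: q3→q6)
  step 3: q5  (read b: q6→q5)
  step 4: q1  (read c: q5→q1)
  step 5: q0  (read c: q1→q0)   ← first repeat (q0 seen earlier)
  step 6: q3  (read c: q0→q3)
  step 7: q6  (read a: q3→q6)
  step 8: q5  (read b: q6→q5)

The earliest repeat is at step j = 5: A is in q0, which it already visited at step i = 0.

q0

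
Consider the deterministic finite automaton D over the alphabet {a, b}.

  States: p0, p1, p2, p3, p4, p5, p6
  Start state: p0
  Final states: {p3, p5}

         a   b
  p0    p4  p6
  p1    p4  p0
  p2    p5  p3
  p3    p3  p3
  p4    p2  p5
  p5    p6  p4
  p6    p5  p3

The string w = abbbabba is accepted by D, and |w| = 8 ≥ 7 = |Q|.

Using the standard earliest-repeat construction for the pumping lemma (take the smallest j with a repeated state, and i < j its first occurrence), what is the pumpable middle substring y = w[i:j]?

bb

State sequence: p0 -a-> p4 -b-> p5 -b-> p4 -b-> p5 -a-> p6 -b-> p3 -b-> p3 -a-> p3
First repeat at step 3: p4 was already visited.

So i = 1, j = 3, giving x = w[0:1] = a, y = w[1:3] = bb, z = w[3:8] = babba.
Check: |xy| = 3 ≤ 7 and |y| = 2 ≥ 1. Reading y takes D from p4 back to p4, so every xyⁱz is accepted.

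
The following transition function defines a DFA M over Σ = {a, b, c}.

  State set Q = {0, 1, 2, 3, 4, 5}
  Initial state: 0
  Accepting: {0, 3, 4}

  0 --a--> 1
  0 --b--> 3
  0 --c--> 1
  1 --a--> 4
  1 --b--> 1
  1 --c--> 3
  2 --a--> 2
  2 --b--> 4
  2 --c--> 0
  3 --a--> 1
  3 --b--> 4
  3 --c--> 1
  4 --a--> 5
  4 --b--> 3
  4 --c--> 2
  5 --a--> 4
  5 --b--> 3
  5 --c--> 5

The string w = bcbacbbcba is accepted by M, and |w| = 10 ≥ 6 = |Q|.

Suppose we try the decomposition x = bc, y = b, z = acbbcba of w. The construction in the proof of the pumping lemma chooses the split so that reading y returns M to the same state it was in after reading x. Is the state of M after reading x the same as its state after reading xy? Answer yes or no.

State sequence: 0 -b-> 3 -c-> 1 -b-> 1

After x (step 2): 1. After xy (step 3): 1.
They match, so y = b drives M around a cycle from 1 back to itself; pumping y any number of times keeps M in 1 before reading z, and xyⁱz ∈ L(M) for every i ≥ 0.

yes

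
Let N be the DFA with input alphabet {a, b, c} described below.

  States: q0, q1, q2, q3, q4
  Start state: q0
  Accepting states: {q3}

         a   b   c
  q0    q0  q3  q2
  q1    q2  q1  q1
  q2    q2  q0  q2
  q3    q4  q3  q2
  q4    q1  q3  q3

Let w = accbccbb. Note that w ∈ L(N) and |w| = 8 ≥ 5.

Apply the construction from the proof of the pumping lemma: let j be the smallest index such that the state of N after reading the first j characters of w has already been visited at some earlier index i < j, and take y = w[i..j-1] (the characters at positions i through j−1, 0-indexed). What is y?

a

State sequence: q0 -a-> q0 -c-> q2 -c-> q2 -b-> q0 -c-> q2 -c-> q2 -b-> q0 -b-> q3
First repeat at step 1: q0 was already visited.

So i = 0, j = 1, giving x = w[0:0] = ε, y = w[0:1] = a, z = w[1:8] = ccbccbb.
Check: |xy| = 1 ≤ 5 and |y| = 1 ≥ 1. Reading y takes N from q0 back to q0, so every xyⁱz is accepted.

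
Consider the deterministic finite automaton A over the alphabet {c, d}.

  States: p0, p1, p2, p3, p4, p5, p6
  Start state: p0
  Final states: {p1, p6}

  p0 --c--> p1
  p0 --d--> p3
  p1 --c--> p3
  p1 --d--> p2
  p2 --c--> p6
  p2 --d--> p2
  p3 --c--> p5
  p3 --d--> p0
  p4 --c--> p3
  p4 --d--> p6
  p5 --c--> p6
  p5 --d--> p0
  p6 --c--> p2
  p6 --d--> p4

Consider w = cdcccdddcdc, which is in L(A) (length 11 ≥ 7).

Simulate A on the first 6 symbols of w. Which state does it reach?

State sequence: p0 -c-> p1 -d-> p2 -c-> p6 -c-> p2 -c-> p6 -d-> p4

After reading 6 characters, A is in state p4.
(This kind of state-tracing is the core of the pumping-lemma construction: with 7 states, pigeonhole forces a repeat within the first 7 steps.)

p4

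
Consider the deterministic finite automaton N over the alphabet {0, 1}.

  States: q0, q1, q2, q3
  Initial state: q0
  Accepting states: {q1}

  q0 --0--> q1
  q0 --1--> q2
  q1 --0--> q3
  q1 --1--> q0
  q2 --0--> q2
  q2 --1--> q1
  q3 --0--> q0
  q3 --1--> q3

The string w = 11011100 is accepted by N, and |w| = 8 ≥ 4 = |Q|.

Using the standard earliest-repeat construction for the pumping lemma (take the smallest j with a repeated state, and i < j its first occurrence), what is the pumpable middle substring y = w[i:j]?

State sequence: q0 -1-> q2 -1-> q1 -0-> q3 -1-> q3 -1-> q3 -1-> q3 -0-> q0 -0-> q1
First repeat at step 4: q3 was already visited.

So i = 3, j = 4, giving x = w[0:3] = 110, y = w[3:4] = 1, z = w[4:8] = 1100.
Check: |xy| = 4 ≤ 4 and |y| = 1 ≥ 1. Reading y takes N from q3 back to q3, so every xyⁱz is accepted.

1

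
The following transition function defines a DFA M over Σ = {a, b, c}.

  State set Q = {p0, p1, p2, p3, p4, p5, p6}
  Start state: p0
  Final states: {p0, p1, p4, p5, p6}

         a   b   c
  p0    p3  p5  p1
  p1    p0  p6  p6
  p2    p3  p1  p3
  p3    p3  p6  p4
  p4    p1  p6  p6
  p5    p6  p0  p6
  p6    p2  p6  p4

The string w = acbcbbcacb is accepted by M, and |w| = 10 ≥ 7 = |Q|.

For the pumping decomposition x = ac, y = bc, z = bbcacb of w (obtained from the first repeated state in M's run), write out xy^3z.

acbcbcbcbbcacb

xy^3z = ac·bc·bc·bc·bbcacb = acbcbcbcbbcacb.
Reading y = bc takes M from p4 back to p4, so after x·y·y·y the machine is still in p4, and z then leads to the accepting state p6. Hence acbcbcbcbbcacb ∈ L(M).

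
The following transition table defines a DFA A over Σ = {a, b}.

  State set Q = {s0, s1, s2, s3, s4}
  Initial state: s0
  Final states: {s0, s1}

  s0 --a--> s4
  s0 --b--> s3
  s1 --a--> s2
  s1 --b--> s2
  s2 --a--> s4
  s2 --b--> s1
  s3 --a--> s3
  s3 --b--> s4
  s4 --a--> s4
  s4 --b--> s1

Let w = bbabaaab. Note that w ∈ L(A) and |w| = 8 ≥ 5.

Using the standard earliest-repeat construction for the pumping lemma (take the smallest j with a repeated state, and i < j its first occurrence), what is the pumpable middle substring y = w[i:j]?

State sequence: s0 -b-> s3 -b-> s4 -a-> s4 -b-> s1 -a-> s2 -a-> s4 -a-> s4 -b-> s1
First repeat at step 3: s4 was already visited.

So i = 2, j = 3, giving x = w[0:2] = bb, y = w[2:3] = a, z = w[3:8] = baaab.
Check: |xy| = 3 ≤ 5 and |y| = 1 ≥ 1. Reading y takes A from s4 back to s4, so every xyⁱz is accepted.
Pumping length from the standard proof: p = 5 (the number of states). The repeated state found above gives |xy| = j ≤ 5 and |y| = j − i ≥ 1.

a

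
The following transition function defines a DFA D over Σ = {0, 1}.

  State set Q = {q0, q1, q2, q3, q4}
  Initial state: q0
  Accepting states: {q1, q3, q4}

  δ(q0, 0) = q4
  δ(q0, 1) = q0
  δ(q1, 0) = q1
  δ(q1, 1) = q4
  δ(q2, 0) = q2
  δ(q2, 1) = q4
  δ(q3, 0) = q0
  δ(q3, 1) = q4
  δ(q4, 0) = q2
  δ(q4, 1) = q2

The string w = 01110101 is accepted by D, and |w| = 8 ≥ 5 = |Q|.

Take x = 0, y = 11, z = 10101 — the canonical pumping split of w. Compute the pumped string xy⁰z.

010101

xy⁰z = xz = 0·10101 = 010101.
Reading y = 11 takes D from q4 back to q4, so after x the machine is still in q4, and z then leads to the accepting state q4. Hence 010101 ∈ L(D).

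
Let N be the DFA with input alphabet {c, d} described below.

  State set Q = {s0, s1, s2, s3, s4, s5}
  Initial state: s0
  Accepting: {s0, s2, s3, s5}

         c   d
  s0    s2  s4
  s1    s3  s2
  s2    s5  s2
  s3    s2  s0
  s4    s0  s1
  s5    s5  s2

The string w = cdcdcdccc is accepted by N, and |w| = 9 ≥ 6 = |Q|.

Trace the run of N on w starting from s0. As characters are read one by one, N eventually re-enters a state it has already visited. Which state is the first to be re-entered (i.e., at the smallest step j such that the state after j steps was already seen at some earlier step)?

Run of N on w = c d c d c d c c c:
  step 0: s0  (start)
  step 1: s2  (read c: s0→s2)
  step 2: s2  (read d: s2→s2)   ← first repeat (s2 seen earlier)
  step 3: s5  (read c: s2→s5)
  step 4: s2  (read d: s5→s2)
  step 5: s5  (read c: s2→s5)
  step 6: s2  (read d: s5→s2)
  step 7: s5  (read c: s2→s5)
  step 8: s5  (read c: s5→s5)
  step 9: s5  (read c: s5→s5)

The earliest repeat is at step j = 2: N is in s2, which it already visited at step i = 1.

s2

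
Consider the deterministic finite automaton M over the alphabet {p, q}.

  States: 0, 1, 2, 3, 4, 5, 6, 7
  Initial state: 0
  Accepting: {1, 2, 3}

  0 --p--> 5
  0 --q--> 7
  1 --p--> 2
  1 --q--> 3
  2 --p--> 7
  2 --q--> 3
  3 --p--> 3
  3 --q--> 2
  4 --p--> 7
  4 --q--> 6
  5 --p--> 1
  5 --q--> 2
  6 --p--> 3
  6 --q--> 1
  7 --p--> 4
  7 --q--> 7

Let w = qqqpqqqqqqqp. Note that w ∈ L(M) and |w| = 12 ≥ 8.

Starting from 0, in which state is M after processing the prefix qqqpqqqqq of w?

State sequence: 0 -q-> 7 -q-> 7 -q-> 7 -p-> 4 -q-> 6 -q-> 1 -q-> 3 -q-> 2 -q-> 3

After reading 9 characters, M is in state 3.

3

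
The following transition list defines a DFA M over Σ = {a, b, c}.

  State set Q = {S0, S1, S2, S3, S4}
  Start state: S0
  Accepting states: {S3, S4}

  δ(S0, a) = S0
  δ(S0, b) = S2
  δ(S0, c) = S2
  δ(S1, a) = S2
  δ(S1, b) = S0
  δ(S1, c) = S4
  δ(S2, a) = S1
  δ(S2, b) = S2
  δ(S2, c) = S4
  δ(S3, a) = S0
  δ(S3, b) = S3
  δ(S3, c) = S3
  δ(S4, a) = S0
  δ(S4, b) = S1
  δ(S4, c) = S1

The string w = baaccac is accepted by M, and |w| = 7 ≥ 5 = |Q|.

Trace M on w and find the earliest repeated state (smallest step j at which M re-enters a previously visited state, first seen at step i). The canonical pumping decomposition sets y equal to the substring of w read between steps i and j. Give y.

aa

State sequence: S0 -b-> S2 -a-> S1 -a-> S2 -c-> S4 -c-> S1 -a-> S2 -c-> S4
First repeat at step 3: S2 was already visited.

So i = 1, j = 3, giving x = w[0:1] = b, y = w[1:3] = aa, z = w[3:7] = ccac.
Check: |xy| = 3 ≤ 5 and |y| = 2 ≥ 1. Reading y takes M from S2 back to S2, so every xyⁱz is accepted.
With |Q| = 5, pigeonhole forces a state repeat no later than step 5; the substring read between the first and second visits to that state can be pumped.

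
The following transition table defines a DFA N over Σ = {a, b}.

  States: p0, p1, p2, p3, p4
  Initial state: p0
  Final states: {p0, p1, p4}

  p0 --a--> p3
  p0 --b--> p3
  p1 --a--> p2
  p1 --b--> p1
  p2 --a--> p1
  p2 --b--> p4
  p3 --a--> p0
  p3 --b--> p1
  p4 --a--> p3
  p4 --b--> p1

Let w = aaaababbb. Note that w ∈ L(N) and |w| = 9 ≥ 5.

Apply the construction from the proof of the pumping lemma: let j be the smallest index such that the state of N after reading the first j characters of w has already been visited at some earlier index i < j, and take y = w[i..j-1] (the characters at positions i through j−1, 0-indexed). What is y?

State sequence: p0 -a-> p3 -a-> p0 -a-> p3 -a-> p0 -b-> p3 -a-> p0 -b-> p3 -b-> p1 -b-> p1
First repeat at step 2: p0 was already visited.

So i = 0, j = 2, giving x = w[0:0] = ε, y = w[0:2] = aa, z = w[2:9] = aababbb.
Check: |xy| = 2 ≤ 5 and |y| = 2 ≥ 1. Reading y takes N from p0 back to p0, so every xyⁱz is accepted.

aa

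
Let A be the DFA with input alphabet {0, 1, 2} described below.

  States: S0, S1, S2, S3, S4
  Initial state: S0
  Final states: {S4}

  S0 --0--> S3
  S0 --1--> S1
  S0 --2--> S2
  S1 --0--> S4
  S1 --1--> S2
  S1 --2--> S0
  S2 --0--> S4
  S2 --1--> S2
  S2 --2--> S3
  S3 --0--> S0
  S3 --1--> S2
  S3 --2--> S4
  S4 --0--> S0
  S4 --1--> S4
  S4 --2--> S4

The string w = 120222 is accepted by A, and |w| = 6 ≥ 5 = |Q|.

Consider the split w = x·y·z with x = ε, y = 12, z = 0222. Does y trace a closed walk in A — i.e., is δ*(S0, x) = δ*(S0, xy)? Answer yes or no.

yes

Run of A on the first 2 characters of w = 1 2:
  step 0: S0  (start)
  step 1: S1  (read 1: S0→S1)
  step 2: S0  (read 2: S1→S0)

After x (step 0): S0. After xy (step 2): S0.
They match, so y = 12 drives A around a cycle from S0 back to itself; pumping y any number of times keeps A in S0 before reading z, and xyⁱz ∈ L(A) for every i ≥ 0.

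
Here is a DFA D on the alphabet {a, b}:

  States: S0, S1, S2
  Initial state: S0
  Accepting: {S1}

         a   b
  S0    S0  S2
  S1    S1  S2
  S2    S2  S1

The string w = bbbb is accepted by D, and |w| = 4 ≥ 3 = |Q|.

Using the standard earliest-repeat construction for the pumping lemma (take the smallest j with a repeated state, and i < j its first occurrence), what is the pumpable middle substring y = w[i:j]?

bb

Run of D on w = b b b b:
  step 0: S0  (start)
  step 1: S2  (read b: S0→S2)
  step 2: S1  (read b: S2→S1)
  step 3: S2  (read b: S1→S2)   ← first repeat (S2 seen earlier)
  step 4: S1  (read b: S2→S1)

So i = 1, j = 3, giving x = w[0:1] = b, y = w[1:3] = bb, z = w[3:4] = b.
Check: |xy| = 3 ≤ 3 and |y| = 2 ≥ 1. Reading y takes D from S2 back to S2, so every xyⁱz is accepted.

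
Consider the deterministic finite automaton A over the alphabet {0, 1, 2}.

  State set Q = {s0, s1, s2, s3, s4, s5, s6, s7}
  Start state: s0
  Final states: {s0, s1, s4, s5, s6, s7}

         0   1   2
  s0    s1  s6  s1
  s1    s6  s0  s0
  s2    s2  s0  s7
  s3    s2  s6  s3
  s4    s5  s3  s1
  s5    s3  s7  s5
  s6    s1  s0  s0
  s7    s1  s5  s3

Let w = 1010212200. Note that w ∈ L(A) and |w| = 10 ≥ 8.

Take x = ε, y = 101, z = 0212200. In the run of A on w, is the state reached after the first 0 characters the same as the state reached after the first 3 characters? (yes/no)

yes

State sequence: s0 -1-> s6 -0-> s1 -1-> s0

After x (step 0): s0. After xy (step 3): s0.
They match, so y = 101 drives A around a cycle from s0 back to itself; pumping y any number of times keeps A in s0 before reading z, and xyⁱz ∈ L(A) for every i ≥ 0.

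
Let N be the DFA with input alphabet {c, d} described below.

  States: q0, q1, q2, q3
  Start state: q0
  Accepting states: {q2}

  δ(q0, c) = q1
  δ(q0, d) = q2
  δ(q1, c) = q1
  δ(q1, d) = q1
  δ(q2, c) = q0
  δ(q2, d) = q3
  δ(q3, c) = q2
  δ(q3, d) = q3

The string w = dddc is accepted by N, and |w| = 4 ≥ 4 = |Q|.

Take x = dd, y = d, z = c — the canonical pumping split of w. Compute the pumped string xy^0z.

ddc

xy⁰z = xz = dd·c = ddc.
Reading y = d takes N from q3 back to q3, so after x the machine is still in q3, and z then leads to the accepting state q2. Hence ddc ∈ L(N).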